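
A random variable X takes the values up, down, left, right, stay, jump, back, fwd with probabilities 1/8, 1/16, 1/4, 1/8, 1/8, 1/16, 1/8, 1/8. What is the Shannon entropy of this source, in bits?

2.875 bits

Each probability is a power of 1/2, so log₂(1/p) is an integer.
H = Σ p·log₂(1/p) = 1/8·3 + 1/16·4 + 1/4·2 + 1/8·3 + 1/8·3 + 1/16·4 + 1/8·3 + 1/8·3 = 2.875 bits.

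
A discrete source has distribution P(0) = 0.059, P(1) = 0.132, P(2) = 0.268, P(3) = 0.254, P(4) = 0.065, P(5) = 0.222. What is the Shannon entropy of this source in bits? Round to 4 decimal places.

2.3762 bits

H = −Σ pᵢ log₂ pᵢ.
−0.059·log₂(0.059) = 0.2409
−0.132·log₂(0.132) = 0.3856
−0.268·log₂(0.268) = 0.5091
−0.254·log₂(0.254) = 0.5022
−0.065·log₂(0.065) = 0.2563
−0.222·log₂(0.222) = 0.4820
Sum ≈ 2.3762 → 2.3762 bits.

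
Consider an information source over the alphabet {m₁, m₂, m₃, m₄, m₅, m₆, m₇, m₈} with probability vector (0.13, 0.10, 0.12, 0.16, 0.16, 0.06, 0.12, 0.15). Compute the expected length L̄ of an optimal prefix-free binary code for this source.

3 bits/symbol

Repeatedly combine the two least-probable nodes; the expected code length is the sum of the merged weights.
merge 3/50 + 1/10 → 4/25
merge 3/25 + 3/25 → 6/25
merge 13/100 + 3/20 → 7/25
merge 4/25 + 4/25 → 8/25
merge 4/25 + 6/25 → 2/5
merge 7/25 + 8/25 → 3/5
merge 2/5 + 3/5 → 1
L = 4/25 + 6/25 + 7/25 + 8/25 + 2/5 + 3/5 + 1 = 3 bits/symbol.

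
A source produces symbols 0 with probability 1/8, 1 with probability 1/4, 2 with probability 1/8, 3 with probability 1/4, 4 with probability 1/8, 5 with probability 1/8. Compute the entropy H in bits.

2.5 bits

Each probability is a power of 1/2, so log₂(1/p) is an integer.
H = Σ p·log₂(1/p) = 1/8·3 + 1/4·2 + 1/8·3 + 1/4·2 + 1/8·3 + 1/8·3 = 2.5 bits.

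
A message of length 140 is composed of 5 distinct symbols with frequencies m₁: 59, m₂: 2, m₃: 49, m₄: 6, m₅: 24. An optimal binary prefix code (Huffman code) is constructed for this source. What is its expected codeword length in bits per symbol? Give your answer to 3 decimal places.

1.864 bits/symbol

Probabilities are the counts divided by 140.
Repeatedly combine the two least-probable nodes; the expected code length is the sum of the merged weights.
merge 1/70 + 3/70 → 2/35
merge 2/35 + 6/35 → 8/35
merge 8/35 + 7/20 → 81/140
merge 59/140 + 81/140 → 1
L = 2/35 + 8/35 + 81/140 + 1 = 261/140 ≈ 1.864 bits/symbol.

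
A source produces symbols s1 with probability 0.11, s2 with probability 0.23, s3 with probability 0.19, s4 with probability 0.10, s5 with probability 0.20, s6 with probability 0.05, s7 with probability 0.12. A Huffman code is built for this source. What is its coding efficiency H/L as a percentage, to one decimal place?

Entropy H = −Σ p log₂ p ≈ 2.6729 bits.
Huffman merges: 1/20+1/10→3/20; 11/100+3/25→23/100; 3/20+19/100→17/50; 1/5+23/100→43/100; 23/100+17/50→57/100; 43/100+57/100→1. L = 68/25 ≈ 2.7200.
Efficiency = H/L = 2.6729/2.7200 = 98.3%.

98.3%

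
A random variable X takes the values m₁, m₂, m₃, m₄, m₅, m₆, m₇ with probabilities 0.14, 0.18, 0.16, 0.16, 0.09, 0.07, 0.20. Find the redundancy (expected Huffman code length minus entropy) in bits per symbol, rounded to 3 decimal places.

Entropy H = −Σ p log₂ p ≈ 2.7340 bits.
Huffman merges: 7/100+9/100→4/25; 7/50+4/25→3/10; 4/25+4/25→8/25; 9/50+1/5→19/50; 3/10+8/25→31/50; 19/50+31/50→1. L = 139/50 ≈ 2.7800.
L − H = 2.7800 − 2.7340 = 0.046 bits.

0.046 bits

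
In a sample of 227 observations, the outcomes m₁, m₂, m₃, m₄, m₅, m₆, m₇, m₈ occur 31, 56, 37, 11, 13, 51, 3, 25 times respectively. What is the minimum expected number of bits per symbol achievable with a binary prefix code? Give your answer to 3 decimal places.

Probabilities are the counts divided by 227.
Repeatedly combine the two least-probable nodes; the expected code length is the sum of the merged weights.
merge 3/227 + 11/227 → 14/227
merge 13/227 + 14/227 → 27/227
merge 25/227 + 27/227 → 52/227
merge 31/227 + 37/227 → 68/227
merge 51/227 + 52/227 → 103/227
merge 56/227 + 68/227 → 124/227
merge 103/227 + 124/227 → 1
L = 14/227 + 27/227 + 52/227 + 68/227 + 103/227 + 124/227 + 1 = 615/227 ≈ 2.709 bits/symbol.

2.709 bits/symbol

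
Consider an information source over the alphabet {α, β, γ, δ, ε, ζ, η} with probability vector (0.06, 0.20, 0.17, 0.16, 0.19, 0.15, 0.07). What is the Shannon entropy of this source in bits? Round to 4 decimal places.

H = −Σ pᵢ log₂ pᵢ.
−0.06·log₂(0.06) = 0.2435
−0.20·log₂(0.20) = 0.4644
−0.17·log₂(0.17) = 0.4346
−0.16·log₂(0.16) = 0.4230
−0.19·log₂(0.19) = 0.4552
−0.15·log₂(0.15) = 0.4105
−0.07·log₂(0.07) = 0.2686
Sum ≈ 2.6998 → 2.6998 bits.

2.6998 bits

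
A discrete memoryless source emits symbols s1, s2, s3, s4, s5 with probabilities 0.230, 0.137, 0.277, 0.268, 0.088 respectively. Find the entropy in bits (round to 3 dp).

2.211 bits

H = −Σ pᵢ log₂ pᵢ.
−0.230·log₂(0.230) = 0.4877
−0.137·log₂(0.137) = 0.3929
−0.277·log₂(0.277) = 0.5130
−0.268·log₂(0.268) = 0.5091
−0.088·log₂(0.088) = 0.3086
Sum ≈ 2.2112 → 2.211 bits.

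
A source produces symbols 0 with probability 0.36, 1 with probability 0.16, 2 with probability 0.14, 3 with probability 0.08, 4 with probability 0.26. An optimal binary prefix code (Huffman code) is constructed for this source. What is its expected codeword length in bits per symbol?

2.22 bits/symbol

Repeatedly combine the two least-probable nodes; the expected code length is the sum of the merged weights.
merge 2/25 + 7/50 → 11/50
merge 4/25 + 11/50 → 19/50
merge 13/50 + 9/25 → 31/50
merge 19/50 + 31/50 → 1
L = 11/50 + 19/50 + 31/50 + 1 = 111/50 = 2.22 bits/symbol.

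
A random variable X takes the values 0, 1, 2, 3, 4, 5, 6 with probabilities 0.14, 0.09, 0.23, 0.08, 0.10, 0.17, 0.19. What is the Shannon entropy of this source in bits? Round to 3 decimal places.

H = −Σ pᵢ log₂ pᵢ.
−0.14·log₂(0.14) = 0.3971
−0.09·log₂(0.09) = 0.3127
−0.23·log₂(0.23) = 0.4877
−0.08·log₂(0.08) = 0.2915
−0.10·log₂(0.10) = 0.3322
−0.17·log₂(0.17) = 0.4346
−0.19·log₂(0.19) = 0.4552
Sum ≈ 2.7109 → 2.711 bits.

2.711 bits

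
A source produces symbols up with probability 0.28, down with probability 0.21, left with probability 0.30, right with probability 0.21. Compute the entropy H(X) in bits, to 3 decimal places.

1.981 bits

H = −Σ pᵢ log₂ pᵢ.
−0.28·log₂(0.28) = 0.5142
−0.21·log₂(0.21) = 0.4728
−0.30·log₂(0.30) = 0.5211
−0.21·log₂(0.21) = 0.4728
Sum ≈ 1.9810 → 1.981 bits.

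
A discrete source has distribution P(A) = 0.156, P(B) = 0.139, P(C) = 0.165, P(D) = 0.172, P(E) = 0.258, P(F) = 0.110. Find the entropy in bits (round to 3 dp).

H = −Σ pᵢ log₂ pᵢ.
−0.156·log₂(0.156) = 0.4181
−0.139·log₂(0.139) = 0.3957
−0.165·log₂(0.165) = 0.4289
−0.172·log₂(0.172) = 0.4368
−0.258·log₂(0.258) = 0.5043
−0.110·log₂(0.110) = 0.3503
Sum ≈ 2.5341 → 2.534 bits.

2.534 bits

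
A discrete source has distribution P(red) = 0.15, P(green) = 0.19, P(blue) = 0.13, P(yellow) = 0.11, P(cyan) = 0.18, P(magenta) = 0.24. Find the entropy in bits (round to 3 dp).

2.538 bits

H = −Σ pᵢ log₂ pᵢ.
−0.15·log₂(0.15) = 0.4105
−0.19·log₂(0.19) = 0.4552
−0.13·log₂(0.13) = 0.3826
−0.11·log₂(0.11) = 0.3503
−0.18·log₂(0.18) = 0.4453
−0.24·log₂(0.24) = 0.4941
Sum ≈ 2.5381 → 2.538 bits.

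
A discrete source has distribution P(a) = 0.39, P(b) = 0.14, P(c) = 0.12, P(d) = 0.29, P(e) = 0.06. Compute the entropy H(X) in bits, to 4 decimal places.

2.0554 bits

H = −Σ pᵢ log₂ pᵢ.
−0.39·log₂(0.39) = 0.5298
−0.14·log₂(0.14) = 0.3971
−0.12·log₂(0.12) = 0.3671
−0.29·log₂(0.29) = 0.5179
−0.06·log₂(0.06) = 0.2435
Sum ≈ 2.0554 → 2.0554 bits.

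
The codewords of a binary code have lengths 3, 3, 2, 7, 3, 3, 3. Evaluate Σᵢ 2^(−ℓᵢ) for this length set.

0.8828125

With common denominator 2^7 = 128: Σ 2^(−ℓᵢ) = 16/128 + 16/128 + 32/128 + 1/128 + 16/128 + 16/128 + 16/128 = 113/128 = 0.8828125.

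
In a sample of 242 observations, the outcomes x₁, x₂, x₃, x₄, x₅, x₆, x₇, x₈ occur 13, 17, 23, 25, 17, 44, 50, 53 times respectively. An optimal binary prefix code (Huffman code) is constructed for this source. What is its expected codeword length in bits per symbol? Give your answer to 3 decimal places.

2.864 bits/symbol

Probabilities are the counts divided by 242.
Repeatedly combine the two least-probable nodes; the expected code length is the sum of the merged weights.
merge 13/242 + 17/242 → 15/121
merge 17/242 + 23/242 → 20/121
merge 25/242 + 15/121 → 5/22
merge 20/121 + 2/11 → 42/121
merge 25/121 + 53/242 → 103/242
merge 5/22 + 42/121 → 139/242
merge 103/242 + 139/242 → 1
L = 15/121 + 20/121 + 5/22 + 42/121 + 103/242 + 139/242 + 1 = 63/22 ≈ 2.864 bits/symbol.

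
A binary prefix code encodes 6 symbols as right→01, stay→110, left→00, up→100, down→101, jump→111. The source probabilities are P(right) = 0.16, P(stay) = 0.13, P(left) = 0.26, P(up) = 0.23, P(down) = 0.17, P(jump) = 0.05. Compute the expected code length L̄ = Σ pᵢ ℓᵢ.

L̄ = Σ pᵢ·ℓᵢ = 0.16·2 + 0.13·3 + 0.26·2 + 0.23·3 + 0.17·3 + 0.05·3 = 2.58 bits/symbol.

2.58 bits/symbol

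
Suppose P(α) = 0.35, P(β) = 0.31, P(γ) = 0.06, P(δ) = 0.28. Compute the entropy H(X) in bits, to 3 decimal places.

H = −Σ pᵢ log₂ pᵢ.
−0.35·log₂(0.35) = 0.5301
−0.31·log₂(0.31) = 0.5238
−0.06·log₂(0.06) = 0.2435
−0.28·log₂(0.28) = 0.5142
Sum ≈ 1.8116 → 1.812 bits.

1.812 bits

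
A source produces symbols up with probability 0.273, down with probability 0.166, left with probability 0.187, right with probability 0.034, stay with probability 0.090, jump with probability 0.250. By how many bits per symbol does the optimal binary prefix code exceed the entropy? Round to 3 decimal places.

Entropy H = −Σ p log₂ p ≈ 2.3722 bits.
Huffman merges: 17/500+9/100→31/250; 31/250+83/500→29/100; 187/1000+1/4→437/1000; 273/1000+29/100→563/1000; 437/1000+563/1000→1. L = 1207/500 ≈ 2.4140.
L − H = 2.4140 − 2.3722 = 0.042 bits.

0.042 bits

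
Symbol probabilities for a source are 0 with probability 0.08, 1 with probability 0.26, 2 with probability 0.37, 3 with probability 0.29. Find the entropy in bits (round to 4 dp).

1.8454 bits

H = −Σ pᵢ log₂ pᵢ.
−0.08·log₂(0.08) = 0.2915
−0.26·log₂(0.26) = 0.5053
−0.37·log₂(0.37) = 0.5307
−0.29·log₂(0.29) = 0.5179
Sum ≈ 1.8454 → 1.8454 bits.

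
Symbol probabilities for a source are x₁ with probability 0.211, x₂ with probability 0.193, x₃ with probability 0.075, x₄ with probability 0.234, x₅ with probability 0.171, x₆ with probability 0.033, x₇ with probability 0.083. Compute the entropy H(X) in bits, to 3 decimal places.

2.598 bits

H = −Σ pᵢ log₂ pᵢ.
−0.211·log₂(0.211) = 0.4736
−0.193·log₂(0.193) = 0.4581
−0.075·log₂(0.075) = 0.2803
−0.234·log₂(0.234) = 0.4903
−0.171·log₂(0.171) = 0.4357
−0.033·log₂(0.033) = 0.1624
−0.083·log₂(0.083) = 0.2980
Sum ≈ 2.5984 → 2.598 bits.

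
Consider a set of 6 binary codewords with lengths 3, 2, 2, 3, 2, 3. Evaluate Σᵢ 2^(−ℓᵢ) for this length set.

With common denominator 2^3 = 8: Σ 2^(−ℓᵢ) = 1/8 + 2/8 + 2/8 + 1/8 + 2/8 + 1/8 = 9/8 = 1.125.

1.125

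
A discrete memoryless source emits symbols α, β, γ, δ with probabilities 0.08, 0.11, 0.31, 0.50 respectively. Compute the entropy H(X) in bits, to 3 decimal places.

1.666 bits

H = −Σ pᵢ log₂ pᵢ.
−0.08·log₂(0.08) = 0.2915
−0.11·log₂(0.11) = 0.3503
−0.31·log₂(0.31) = 0.5238
−0.50·log₂(0.50) = 0.5000
Sum ≈ 1.6656 → 1.666 bits.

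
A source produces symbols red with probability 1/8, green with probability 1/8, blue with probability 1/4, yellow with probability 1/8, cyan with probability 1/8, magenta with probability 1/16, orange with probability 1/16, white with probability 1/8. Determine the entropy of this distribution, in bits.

Each probability is a power of 1/2, so log₂(1/p) is an integer.
H = Σ p·log₂(1/p) = 1/8·3 + 1/8·3 + 1/4·2 + 1/8·3 + 1/8·3 + 1/16·4 + 1/16·4 + 1/8·3 = 2.875 bits.

2.875 bits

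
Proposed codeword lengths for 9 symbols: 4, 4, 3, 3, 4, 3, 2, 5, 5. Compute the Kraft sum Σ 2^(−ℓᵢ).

0.875

With common denominator 2^5 = 32: Σ 2^(−ℓᵢ) = 2/32 + 2/32 + 4/32 + 4/32 + 2/32 + 4/32 + 8/32 + 1/32 + 1/32 = 28/32 = 0.875.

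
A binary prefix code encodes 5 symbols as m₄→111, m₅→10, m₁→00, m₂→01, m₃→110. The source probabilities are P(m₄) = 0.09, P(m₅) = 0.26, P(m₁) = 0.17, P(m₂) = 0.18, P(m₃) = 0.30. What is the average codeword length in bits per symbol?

L̄ = Σ pᵢ·ℓᵢ = 0.09·3 + 0.26·2 + 0.17·2 + 0.18·2 + 0.30·3 = 2.39 bits/symbol.

2.39 bits/symbol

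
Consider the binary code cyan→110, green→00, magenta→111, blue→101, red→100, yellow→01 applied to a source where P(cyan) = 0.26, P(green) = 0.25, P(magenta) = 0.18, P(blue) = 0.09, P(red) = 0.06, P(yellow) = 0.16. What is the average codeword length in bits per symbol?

L̄ = Σ pᵢ·ℓᵢ = 0.26·3 + 0.25·2 + 0.18·3 + 0.09·3 + 0.06·3 + 0.16·2 = 2.59 bits/symbol.

2.59 bits/symbol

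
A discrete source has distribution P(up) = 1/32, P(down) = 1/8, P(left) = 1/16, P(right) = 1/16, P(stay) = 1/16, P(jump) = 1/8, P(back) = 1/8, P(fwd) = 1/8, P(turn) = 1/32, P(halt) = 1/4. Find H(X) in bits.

Each probability is a power of 1/2, so log₂(1/p) is an integer.
H = Σ p·log₂(1/p) = 1/32·5 + 1/8·3 + 1/16·4 + 1/16·4 + 1/16·4 + 1/8·3 + 1/8·3 + 1/8·3 + 1/32·5 + 1/4·2 = 3.0625 bits.

3.0625 bits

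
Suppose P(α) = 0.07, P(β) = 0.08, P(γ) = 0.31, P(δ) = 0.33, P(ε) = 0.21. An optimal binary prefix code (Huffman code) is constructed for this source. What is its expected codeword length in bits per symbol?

2.15 bits/symbol

Repeatedly combine the two least-probable nodes; the expected code length is the sum of the merged weights.
merge 7/100 + 2/25 → 3/20
merge 3/20 + 21/100 → 9/25
merge 31/100 + 33/100 → 16/25
merge 9/25 + 16/25 → 1
L = 3/20 + 9/25 + 16/25 + 1 = 43/20 = 2.15 bits/symbol.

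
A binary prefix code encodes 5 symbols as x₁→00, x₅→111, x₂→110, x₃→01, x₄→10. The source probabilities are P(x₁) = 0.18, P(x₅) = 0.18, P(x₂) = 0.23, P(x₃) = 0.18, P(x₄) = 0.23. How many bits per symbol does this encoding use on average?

L̄ = Σ pᵢ·ℓᵢ = 0.18·2 + 0.18·3 + 0.23·3 + 0.18·2 + 0.23·2 = 2.41 bits/symbol.

2.41 bits/symbol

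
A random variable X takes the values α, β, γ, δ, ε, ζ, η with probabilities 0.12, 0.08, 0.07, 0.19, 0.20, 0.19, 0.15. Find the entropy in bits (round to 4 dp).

2.7125 bits

H = −Σ pᵢ log₂ pᵢ.
−0.12·log₂(0.12) = 0.3671
−0.08·log₂(0.08) = 0.2915
−0.07·log₂(0.07) = 0.2686
−0.19·log₂(0.19) = 0.4552
−0.20·log₂(0.20) = 0.4644
−0.19·log₂(0.19) = 0.4552
−0.15·log₂(0.15) = 0.4105
Sum ≈ 2.7125 → 2.7125 bits.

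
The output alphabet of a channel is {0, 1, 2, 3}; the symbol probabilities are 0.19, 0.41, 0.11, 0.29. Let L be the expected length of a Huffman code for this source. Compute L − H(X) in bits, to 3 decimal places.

Entropy H = −Σ p log₂ p ≈ 1.8508 bits.
Huffman merges: 11/100+19/100→3/10; 29/100+3/10→59/100; 41/100+59/100→1. L = 189/100 ≈ 1.8900.
L − H = 1.8900 − 1.8508 = 0.039 bits.

0.039 bits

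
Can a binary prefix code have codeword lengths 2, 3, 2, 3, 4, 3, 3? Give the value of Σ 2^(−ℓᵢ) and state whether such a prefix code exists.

1.0625; no

With common denominator 2^4 = 16: Σ 2^(−ℓᵢ) = 4/16 + 2/16 + 4/16 + 2/16 + 1/16 + 2/16 + 2/16 = 17/16 = 1.0625.
Kraft's inequality requires Σ ≤ 1; here Σ = 1.0625 > 1, so no such prefix code exists.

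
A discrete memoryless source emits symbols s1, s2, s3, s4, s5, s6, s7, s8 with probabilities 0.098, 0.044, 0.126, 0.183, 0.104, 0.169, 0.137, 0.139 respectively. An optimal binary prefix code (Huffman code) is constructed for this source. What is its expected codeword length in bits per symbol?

Repeatedly combine the two least-probable nodes; the expected code length is the sum of the merged weights.
merge 11/250 + 49/500 → 71/500
merge 13/125 + 63/500 → 23/100
merge 137/1000 + 139/1000 → 69/250
merge 71/500 + 169/1000 → 311/1000
merge 183/1000 + 23/100 → 413/1000
merge 69/250 + 311/1000 → 587/1000
merge 413/1000 + 587/1000 → 1
L = 71/500 + 23/100 + 69/250 + 311/1000 + 413/1000 + 587/1000 + 1 = 2959/1000 = 2.959 bits/symbol.

2.959 bits/symbol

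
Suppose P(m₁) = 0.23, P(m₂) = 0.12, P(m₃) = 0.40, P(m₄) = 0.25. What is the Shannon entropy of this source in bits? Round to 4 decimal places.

H = −Σ pᵢ log₂ pᵢ.
−0.23·log₂(0.23) = 0.4877
−0.12·log₂(0.12) = 0.3671
−0.40·log₂(0.40) = 0.5288
−0.25·log₂(0.25) = 0.5000
Sum ≈ 1.8835 → 1.8835 bits.

1.8835 bits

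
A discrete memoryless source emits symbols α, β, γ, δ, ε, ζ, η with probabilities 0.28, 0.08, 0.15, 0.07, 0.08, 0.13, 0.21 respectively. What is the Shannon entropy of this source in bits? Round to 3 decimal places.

2.632 bits

H = −Σ pᵢ log₂ pᵢ.
−0.28·log₂(0.28) = 0.5142
−0.08·log₂(0.08) = 0.2915
−0.15·log₂(0.15) = 0.4105
−0.07·log₂(0.07) = 0.2686
−0.08·log₂(0.08) = 0.2915
−0.13·log₂(0.13) = 0.3826
−0.21·log₂(0.21) = 0.4728
Sum ≈ 2.6318 → 2.632 bits.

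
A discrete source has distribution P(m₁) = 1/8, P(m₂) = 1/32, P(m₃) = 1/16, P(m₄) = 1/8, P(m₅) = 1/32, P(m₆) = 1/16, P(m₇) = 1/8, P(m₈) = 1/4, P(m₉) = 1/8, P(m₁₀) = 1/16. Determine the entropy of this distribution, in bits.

3.0625 bits

Each probability is a power of 1/2, so log₂(1/p) is an integer.
H = Σ p·log₂(1/p) = 1/8·3 + 1/32·5 + 1/16·4 + 1/8·3 + 1/32·5 + 1/16·4 + 1/8·3 + 1/4·2 + 1/8·3 + 1/16·4 = 3.0625 bits.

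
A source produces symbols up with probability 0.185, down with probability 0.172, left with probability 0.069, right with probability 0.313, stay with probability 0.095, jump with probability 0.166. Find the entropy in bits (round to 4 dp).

2.4305 bits

H = −Σ pᵢ log₂ pᵢ.
−0.185·log₂(0.185) = 0.4504
−0.172·log₂(0.172) = 0.4368
−0.069·log₂(0.069) = 0.2662
−0.313·log₂(0.313) = 0.5245
−0.095·log₂(0.095) = 0.3226
−0.166·log₂(0.166) = 0.4301
Sum ≈ 2.4305 → 2.4305 bits.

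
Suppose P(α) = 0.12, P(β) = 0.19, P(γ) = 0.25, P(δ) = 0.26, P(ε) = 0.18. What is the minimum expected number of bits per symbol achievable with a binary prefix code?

Repeatedly combine the two least-probable nodes; the expected code length is the sum of the merged weights.
merge 3/25 + 9/50 → 3/10
merge 19/100 + 1/4 → 11/25
merge 13/50 + 3/10 → 14/25
merge 11/25 + 14/25 → 1
L = 3/10 + 11/25 + 14/25 + 1 = 23/10 = 2.3 bits/symbol.

2.3 bits/symbol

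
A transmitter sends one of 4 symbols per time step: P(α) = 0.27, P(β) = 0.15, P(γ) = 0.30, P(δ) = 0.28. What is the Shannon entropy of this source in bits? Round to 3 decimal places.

1.956 bits

H = −Σ pᵢ log₂ pᵢ.
−0.27·log₂(0.27) = 0.5100
−0.15·log₂(0.15) = 0.4105
−0.30·log₂(0.30) = 0.5211
−0.28·log₂(0.28) = 0.5142
Sum ≈ 1.9559 → 1.956 bits.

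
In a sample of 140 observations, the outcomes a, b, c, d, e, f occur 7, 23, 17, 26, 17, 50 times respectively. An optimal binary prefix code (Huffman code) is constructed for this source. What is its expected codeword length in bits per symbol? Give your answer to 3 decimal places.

Probabilities are the counts divided by 140.
Repeatedly combine the two least-probable nodes; the expected code length is the sum of the merged weights.
merge 1/20 + 17/140 → 6/35
merge 17/140 + 23/140 → 2/7
merge 6/35 + 13/70 → 5/14
merge 2/7 + 5/14 → 9/14
merge 5/14 + 9/14 → 1
L = 6/35 + 2/7 + 5/14 + 9/14 + 1 = 86/35 ≈ 2.457 bits/symbol.

2.457 bits/symbol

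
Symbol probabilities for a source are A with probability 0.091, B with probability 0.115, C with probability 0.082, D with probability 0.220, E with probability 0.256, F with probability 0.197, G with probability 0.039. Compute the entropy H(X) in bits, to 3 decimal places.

2.597 bits

H = −Σ pᵢ log₂ pᵢ.
−0.091·log₂(0.091) = 0.3147
−0.115·log₂(0.115) = 0.3588
−0.082·log₂(0.082) = 0.2959
−0.220·log₂(0.220) = 0.4806
−0.256·log₂(0.256) = 0.5032
−0.197·log₂(0.197) = 0.4617
−0.039·log₂(0.039) = 0.1825
Sum ≈ 2.5975 → 2.597 bits.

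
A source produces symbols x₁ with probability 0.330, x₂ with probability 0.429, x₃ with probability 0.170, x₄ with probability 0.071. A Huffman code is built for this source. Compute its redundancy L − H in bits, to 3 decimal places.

0.055 bits

Entropy H = −Σ p log₂ p ≈ 1.7571 bits.
Huffman merges: 71/1000+17/100→241/1000; 241/1000+33/100→571/1000; 429/1000+571/1000→1. L = 453/250 ≈ 1.8120.
L − H = 1.8120 − 1.7571 = 0.055 bits.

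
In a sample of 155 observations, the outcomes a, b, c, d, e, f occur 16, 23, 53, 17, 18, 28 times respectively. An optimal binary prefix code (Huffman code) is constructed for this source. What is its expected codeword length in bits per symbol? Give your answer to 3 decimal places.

Probabilities are the counts divided by 155.
Repeatedly combine the two least-probable nodes; the expected code length is the sum of the merged weights.
merge 16/155 + 17/155 → 33/155
merge 18/155 + 23/155 → 41/155
merge 28/155 + 33/155 → 61/155
merge 41/155 + 53/155 → 94/155
merge 61/155 + 94/155 → 1
L = 33/155 + 41/155 + 61/155 + 94/155 + 1 = 384/155 ≈ 2.477 bits/symbol.

2.477 bits/symbol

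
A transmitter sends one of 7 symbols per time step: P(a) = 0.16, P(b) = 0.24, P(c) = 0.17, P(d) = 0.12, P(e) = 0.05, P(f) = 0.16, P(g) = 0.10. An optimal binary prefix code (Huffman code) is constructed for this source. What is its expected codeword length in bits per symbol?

Repeatedly combine the two least-probable nodes; the expected code length is the sum of the merged weights.
merge 1/20 + 1/10 → 3/20
merge 3/25 + 3/20 → 27/100
merge 4/25 + 4/25 → 8/25
merge 17/100 + 6/25 → 41/100
merge 27/100 + 8/25 → 59/100
merge 41/100 + 59/100 → 1
L = 3/20 + 27/100 + 8/25 + 41/100 + 59/100 + 1 = 137/50 = 2.74 bits/symbol.

2.74 bits/symbol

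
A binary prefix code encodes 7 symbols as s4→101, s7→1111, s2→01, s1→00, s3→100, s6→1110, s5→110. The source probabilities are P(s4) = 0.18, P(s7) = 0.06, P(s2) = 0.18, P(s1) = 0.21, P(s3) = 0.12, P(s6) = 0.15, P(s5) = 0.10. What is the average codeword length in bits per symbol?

2.82 bits/symbol

L̄ = Σ pᵢ·ℓᵢ = 0.18·3 + 0.06·4 + 0.18·2 + 0.21·2 + 0.12·3 + 0.15·4 + 0.10·3 = 2.82 bits/symbol.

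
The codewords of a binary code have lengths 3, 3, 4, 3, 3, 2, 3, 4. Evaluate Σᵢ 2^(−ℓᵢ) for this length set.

With common denominator 2^4 = 16: Σ 2^(−ℓᵢ) = 2/16 + 2/16 + 1/16 + 2/16 + 2/16 + 4/16 + 2/16 + 1/16 = 16/16 = 1.

1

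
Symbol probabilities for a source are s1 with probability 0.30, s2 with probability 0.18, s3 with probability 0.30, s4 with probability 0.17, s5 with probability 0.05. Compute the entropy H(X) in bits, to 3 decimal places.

2.138 bits

H = −Σ pᵢ log₂ pᵢ.
−0.30·log₂(0.30) = 0.5211
−0.18·log₂(0.18) = 0.4453
−0.30·log₂(0.30) = 0.5211
−0.17·log₂(0.17) = 0.4346
−0.05·log₂(0.05) = 0.2161
Sum ≈ 2.1382 → 2.138 bits.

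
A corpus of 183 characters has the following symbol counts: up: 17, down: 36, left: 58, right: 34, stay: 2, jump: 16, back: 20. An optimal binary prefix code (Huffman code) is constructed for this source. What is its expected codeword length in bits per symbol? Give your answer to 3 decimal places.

Probabilities are the counts divided by 183.
Repeatedly combine the two least-probable nodes; the expected code length is the sum of the merged weights.
merge 2/183 + 16/183 → 6/61
merge 17/183 + 6/61 → 35/183
merge 20/183 + 34/183 → 18/61
merge 35/183 + 12/61 → 71/183
merge 18/61 + 58/183 → 112/183
merge 71/183 + 112/183 → 1
L = 6/61 + 35/183 + 18/61 + 71/183 + 112/183 + 1 = 473/183 ≈ 2.585 bits/symbol.

2.585 bits/symbol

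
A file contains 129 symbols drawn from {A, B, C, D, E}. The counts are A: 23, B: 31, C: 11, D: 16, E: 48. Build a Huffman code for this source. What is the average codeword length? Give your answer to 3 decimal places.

2.209 bits/symbol

Probabilities are the counts divided by 129.
Repeatedly combine the two least-probable nodes; the expected code length is the sum of the merged weights.
merge 11/129 + 16/129 → 9/43
merge 23/129 + 9/43 → 50/129
merge 31/129 + 16/43 → 79/129
merge 50/129 + 79/129 → 1
L = 9/43 + 50/129 + 79/129 + 1 = 95/43 ≈ 2.209 bits/symbol.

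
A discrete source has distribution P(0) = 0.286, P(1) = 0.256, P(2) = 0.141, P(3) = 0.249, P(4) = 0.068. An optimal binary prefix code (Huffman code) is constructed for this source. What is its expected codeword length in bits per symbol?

Repeatedly combine the two least-probable nodes; the expected code length is the sum of the merged weights.
merge 17/250 + 141/1000 → 209/1000
merge 209/1000 + 249/1000 → 229/500
merge 32/125 + 143/500 → 271/500
merge 229/500 + 271/500 → 1
L = 209/1000 + 229/500 + 271/500 + 1 = 2209/1000 = 2.209 bits/symbol.

2.209 bits/symbol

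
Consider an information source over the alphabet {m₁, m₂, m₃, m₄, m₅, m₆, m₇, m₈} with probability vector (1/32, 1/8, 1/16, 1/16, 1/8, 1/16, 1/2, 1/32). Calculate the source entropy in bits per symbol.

Each probability is a power of 1/2, so log₂(1/p) is an integer.
H = Σ p·log₂(1/p) = 1/32·5 + 1/8·3 + 1/16·4 + 1/16·4 + 1/8·3 + 1/16·4 + 1/2·1 + 1/32·5 = 2.3125 bits.

2.3125 bits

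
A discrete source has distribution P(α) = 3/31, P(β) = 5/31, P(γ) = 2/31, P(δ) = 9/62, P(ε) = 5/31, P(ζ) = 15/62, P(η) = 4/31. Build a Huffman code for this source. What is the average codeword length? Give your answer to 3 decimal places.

2.758 bits/symbol

Repeatedly combine the two least-probable nodes; the expected code length is the sum of the merged weights.
merge 2/31 + 3/31 → 5/31
merge 4/31 + 9/62 → 17/62
merge 5/31 + 5/31 → 10/31
merge 5/31 + 15/62 → 25/62
merge 17/62 + 10/31 → 37/62
merge 25/62 + 37/62 → 1
L = 5/31 + 17/62 + 10/31 + 25/62 + 37/62 + 1 = 171/62 ≈ 2.758 bits/symbol.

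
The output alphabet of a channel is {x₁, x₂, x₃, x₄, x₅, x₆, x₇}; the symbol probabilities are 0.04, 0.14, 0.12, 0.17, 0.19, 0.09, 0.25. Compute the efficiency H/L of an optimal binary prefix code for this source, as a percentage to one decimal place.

Entropy H = −Σ p log₂ p ≈ 2.6524 bits.
Huffman merges: 1/25+9/100→13/100; 3/25+13/100→1/4; 7/50+17/100→31/100; 19/100+1/4→11/25; 1/4+31/100→14/25; 11/25+14/25→1. L = 269/100 ≈ 2.6900.
Efficiency = H/L = 2.6524/2.6900 = 98.6%.

98.6%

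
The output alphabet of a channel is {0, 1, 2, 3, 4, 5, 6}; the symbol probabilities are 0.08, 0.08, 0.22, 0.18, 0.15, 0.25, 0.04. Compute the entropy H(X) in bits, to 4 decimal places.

H = −Σ pᵢ log₂ pᵢ.
−0.08·log₂(0.08) = 0.2915
−0.08·log₂(0.08) = 0.2915
−0.22·log₂(0.22) = 0.4806
−0.18·log₂(0.18) = 0.4453
−0.15·log₂(0.15) = 0.4105
−0.25·log₂(0.25) = 0.5000
−0.04·log₂(0.04) = 0.1858
Sum ≈ 2.6052 → 2.6052 bits.

2.6052 bits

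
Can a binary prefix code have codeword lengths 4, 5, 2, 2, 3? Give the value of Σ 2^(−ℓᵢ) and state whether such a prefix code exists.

With common denominator 2^5 = 32: Σ 2^(−ℓᵢ) = 2/32 + 1/32 + 8/32 + 8/32 + 4/32 = 23/32 = 0.71875.
Kraft's inequality requires Σ ≤ 1; here Σ = 0.71875 ≤ 1, so such a prefix code exists.

0.71875; yes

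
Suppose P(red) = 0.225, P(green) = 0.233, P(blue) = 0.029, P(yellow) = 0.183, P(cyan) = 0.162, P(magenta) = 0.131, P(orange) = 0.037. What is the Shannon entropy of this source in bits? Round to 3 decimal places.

2.556 bits

H = −Σ pᵢ log₂ pᵢ.
−0.225·log₂(0.225) = 0.4842
−0.233·log₂(0.233) = 0.4897
−0.029·log₂(0.029) = 0.1481
−0.183·log₂(0.183) = 0.4484
−0.162·log₂(0.162) = 0.4254
−0.131·log₂(0.131) = 0.3841
−0.037·log₂(0.037) = 0.1760
Sum ≈ 2.5559 → 2.556 bits.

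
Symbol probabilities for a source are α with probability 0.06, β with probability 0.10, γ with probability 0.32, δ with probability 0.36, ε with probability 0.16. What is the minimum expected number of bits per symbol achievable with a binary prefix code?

2.12 bits/symbol

Repeatedly combine the two least-probable nodes; the expected code length is the sum of the merged weights.
merge 3/50 + 1/10 → 4/25
merge 4/25 + 4/25 → 8/25
merge 8/25 + 8/25 → 16/25
merge 9/25 + 16/25 → 1
L = 4/25 + 8/25 + 16/25 + 1 = 53/25 = 2.12 bits/symbol.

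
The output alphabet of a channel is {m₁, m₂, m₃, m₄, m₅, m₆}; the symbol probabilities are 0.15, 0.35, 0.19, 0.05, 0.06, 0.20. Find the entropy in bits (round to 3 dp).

H = −Σ pᵢ log₂ pᵢ.
−0.15·log₂(0.15) = 0.4105
−0.35·log₂(0.35) = 0.5301
−0.19·log₂(0.19) = 0.4552
−0.05·log₂(0.05) = 0.2161
−0.06·log₂(0.06) = 0.2435
−0.20·log₂(0.20) = 0.4644
Sum ≈ 2.3199 → 2.320 bits.

2.320 bits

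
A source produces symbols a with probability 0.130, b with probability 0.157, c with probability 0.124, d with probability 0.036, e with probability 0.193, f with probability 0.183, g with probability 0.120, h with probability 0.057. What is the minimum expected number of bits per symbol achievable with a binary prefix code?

Repeatedly combine the two least-probable nodes; the expected code length is the sum of the merged weights.
merge 9/250 + 57/1000 → 93/1000
merge 93/1000 + 3/25 → 213/1000
merge 31/250 + 13/100 → 127/500
merge 157/1000 + 183/1000 → 17/50
merge 193/1000 + 213/1000 → 203/500
merge 127/500 + 17/50 → 297/500
merge 203/500 + 297/500 → 1
L = 93/1000 + 213/1000 + 127/500 + 17/50 + 203/500 + 297/500 + 1 = 29/10 = 2.9 bits/symbol.

2.9 bits/symbol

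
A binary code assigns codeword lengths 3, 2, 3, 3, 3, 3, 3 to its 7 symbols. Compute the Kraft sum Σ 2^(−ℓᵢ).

With common denominator 2^3 = 8: Σ 2^(−ℓᵢ) = 1/8 + 2/8 + 1/8 + 1/8 + 1/8 + 1/8 + 1/8 = 8/8 = 1.

1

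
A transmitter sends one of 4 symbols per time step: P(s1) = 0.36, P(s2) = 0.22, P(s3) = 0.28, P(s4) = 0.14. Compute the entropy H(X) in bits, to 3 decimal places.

H = −Σ pᵢ log₂ pᵢ.
−0.36·log₂(0.36) = 0.5306
−0.22·log₂(0.22) = 0.4806
−0.28·log₂(0.28) = 0.5142
−0.14·log₂(0.14) = 0.3971
Sum ≈ 1.9225 → 1.923 bits.

1.923 bits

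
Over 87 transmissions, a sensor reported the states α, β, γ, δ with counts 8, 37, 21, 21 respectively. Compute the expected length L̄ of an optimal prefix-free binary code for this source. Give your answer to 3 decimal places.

1.908 bits/symbol

Probabilities are the counts divided by 87.
Repeatedly combine the two least-probable nodes; the expected code length is the sum of the merged weights.
merge 8/87 + 7/29 → 1/3
merge 7/29 + 1/3 → 50/87
merge 37/87 + 50/87 → 1
L = 1/3 + 50/87 + 1 = 166/87 ≈ 1.908 bits/symbol.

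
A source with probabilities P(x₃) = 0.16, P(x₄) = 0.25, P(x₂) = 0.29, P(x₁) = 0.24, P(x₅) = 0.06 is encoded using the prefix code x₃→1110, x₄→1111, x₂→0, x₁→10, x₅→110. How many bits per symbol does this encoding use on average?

2.59 bits/symbol

L̄ = Σ pᵢ·ℓᵢ = 0.16·4 + 0.25·4 + 0.29·1 + 0.24·2 + 0.06·3 = 2.59 bits/symbol.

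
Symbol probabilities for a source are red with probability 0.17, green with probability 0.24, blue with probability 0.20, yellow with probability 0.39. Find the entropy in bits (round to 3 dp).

H = −Σ pᵢ log₂ pᵢ.
−0.17·log₂(0.17) = 0.4346
−0.24·log₂(0.24) = 0.4941
−0.20·log₂(0.20) = 0.4644
−0.39·log₂(0.39) = 0.5298
Sum ≈ 1.9229 → 1.923 bits.

1.923 bits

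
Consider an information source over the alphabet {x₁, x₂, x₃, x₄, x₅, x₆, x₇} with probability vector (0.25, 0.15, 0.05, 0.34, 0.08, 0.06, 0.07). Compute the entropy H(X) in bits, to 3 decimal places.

2.459 bits

H = −Σ pᵢ log₂ pᵢ.
−0.25·log₂(0.25) = 0.5000
−0.15·log₂(0.15) = 0.4105
−0.05·log₂(0.05) = 0.2161
−0.34·log₂(0.34) = 0.5292
−0.08·log₂(0.08) = 0.2915
−0.06·log₂(0.06) = 0.2435
−0.07·log₂(0.07) = 0.2686
Sum ≈ 2.4594 → 2.459 bits.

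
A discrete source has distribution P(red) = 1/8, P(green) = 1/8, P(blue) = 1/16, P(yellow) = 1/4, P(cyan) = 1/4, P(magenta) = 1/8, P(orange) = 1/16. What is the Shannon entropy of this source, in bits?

Each probability is a power of 1/2, so log₂(1/p) is an integer.
H = Σ p·log₂(1/p) = 1/8·3 + 1/8·3 + 1/16·4 + 1/4·2 + 1/4·2 + 1/8·3 + 1/16·4 = 2.625 bits.

2.625 bits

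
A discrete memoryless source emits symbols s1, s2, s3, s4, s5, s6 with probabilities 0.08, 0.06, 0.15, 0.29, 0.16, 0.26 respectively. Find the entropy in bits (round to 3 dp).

2.392 bits

H = −Σ pᵢ log₂ pᵢ.
−0.08·log₂(0.08) = 0.2915
−0.06·log₂(0.06) = 0.2435
−0.15·log₂(0.15) = 0.4105
−0.29·log₂(0.29) = 0.5179
−0.16·log₂(0.16) = 0.4230
−0.26·log₂(0.26) = 0.5053
Sum ≈ 2.3918 → 2.392 bits.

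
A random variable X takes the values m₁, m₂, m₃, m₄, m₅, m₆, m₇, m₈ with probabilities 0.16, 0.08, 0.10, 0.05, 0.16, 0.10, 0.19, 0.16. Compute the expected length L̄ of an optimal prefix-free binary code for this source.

Repeatedly combine the two least-probable nodes; the expected code length is the sum of the merged weights.
merge 1/20 + 2/25 → 13/100
merge 1/10 + 1/10 → 1/5
merge 13/100 + 4/25 → 29/100
merge 4/25 + 4/25 → 8/25
merge 19/100 + 1/5 → 39/100
merge 29/100 + 8/25 → 61/100
merge 39/100 + 61/100 → 1
L = 13/100 + 1/5 + 29/100 + 8/25 + 39/100 + 61/100 + 1 = 147/50 = 2.94 bits/symbol.

2.94 bits/symbol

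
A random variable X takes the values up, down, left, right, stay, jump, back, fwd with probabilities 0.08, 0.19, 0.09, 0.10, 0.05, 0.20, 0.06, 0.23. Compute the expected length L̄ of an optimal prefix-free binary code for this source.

2.85 bits/symbol

Repeatedly combine the two least-probable nodes; the expected code length is the sum of the merged weights.
merge 1/20 + 3/50 → 11/100
merge 2/25 + 9/100 → 17/100
merge 1/10 + 11/100 → 21/100
merge 17/100 + 19/100 → 9/25
merge 1/5 + 21/100 → 41/100
merge 23/100 + 9/25 → 59/100
merge 41/100 + 59/100 → 1
L = 11/100 + 17/100 + 21/100 + 9/25 + 41/100 + 59/100 + 1 = 57/20 = 2.85 bits/symbol.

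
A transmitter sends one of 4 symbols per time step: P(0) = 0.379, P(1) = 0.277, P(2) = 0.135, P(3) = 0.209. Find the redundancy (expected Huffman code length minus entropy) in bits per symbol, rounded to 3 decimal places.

0.059 bits

Entropy H = −Σ p log₂ p ≈ 1.9055 bits.
Huffman merges: 27/200+209/1000→43/125; 277/1000+43/125→621/1000; 379/1000+621/1000→1. L = 393/200 ≈ 1.9650.
L − H = 1.9650 − 1.9055 = 0.059 bits.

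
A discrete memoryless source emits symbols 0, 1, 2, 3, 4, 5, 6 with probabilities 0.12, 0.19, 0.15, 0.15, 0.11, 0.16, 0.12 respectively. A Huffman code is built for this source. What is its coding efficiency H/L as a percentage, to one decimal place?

99.1%

Entropy H = −Σ p log₂ p ≈ 2.7838 bits.
Huffman merges: 11/100+3/25→23/100; 3/25+3/20→27/100; 3/20+4/25→31/100; 19/100+23/100→21/50; 27/100+31/100→29/50; 21/50+29/50→1. L = 281/100 ≈ 2.8100.
Efficiency = H/L = 2.7838/2.8100 = 99.1%.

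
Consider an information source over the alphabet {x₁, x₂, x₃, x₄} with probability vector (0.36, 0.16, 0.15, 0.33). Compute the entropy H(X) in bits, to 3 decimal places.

H = −Σ pᵢ log₂ pᵢ.
−0.36·log₂(0.36) = 0.5306
−0.16·log₂(0.16) = 0.4230
−0.15·log₂(0.15) = 0.4105
−0.33·log₂(0.33) = 0.5278
Sum ≈ 1.8920 → 1.892 bits.

1.892 bits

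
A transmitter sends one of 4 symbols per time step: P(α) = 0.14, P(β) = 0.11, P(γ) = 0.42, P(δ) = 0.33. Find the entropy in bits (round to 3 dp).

1.801 bits

H = −Σ pᵢ log₂ pᵢ.
−0.14·log₂(0.14) = 0.3971
−0.11·log₂(0.11) = 0.3503
−0.42·log₂(0.42) = 0.5256
−0.33·log₂(0.33) = 0.5278
Sum ≈ 1.8009 → 1.801 bits.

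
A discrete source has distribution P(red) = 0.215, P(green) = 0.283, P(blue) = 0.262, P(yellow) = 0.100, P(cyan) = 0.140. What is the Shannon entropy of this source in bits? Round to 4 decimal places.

2.2277 bits

H = −Σ pᵢ log₂ pᵢ.
−0.215·log₂(0.215) = 0.4768
−0.283·log₂(0.283) = 0.5154
−0.262·log₂(0.262) = 0.5063
−0.100·log₂(0.100) = 0.3322
−0.140·log₂(0.140) = 0.3971
Sum ≈ 2.2277 → 2.2277 bits.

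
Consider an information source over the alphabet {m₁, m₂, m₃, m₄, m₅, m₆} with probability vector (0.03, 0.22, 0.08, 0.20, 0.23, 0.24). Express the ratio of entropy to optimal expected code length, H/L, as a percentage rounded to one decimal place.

97.9%

Entropy H = −Σ p log₂ p ≈ 2.3700 bits.
Huffman merges: 3/100+2/25→11/100; 11/100+1/5→31/100; 11/50+23/100→9/20; 6/25+31/100→11/20; 9/20+11/20→1. L = 121/50 ≈ 2.4200.
Efficiency = H/L = 2.3700/2.4200 = 97.9%.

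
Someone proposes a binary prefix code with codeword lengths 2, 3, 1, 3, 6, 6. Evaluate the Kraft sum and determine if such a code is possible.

1.03125; no

With common denominator 2^6 = 64: Σ 2^(−ℓᵢ) = 16/64 + 8/64 + 32/64 + 8/64 + 1/64 + 1/64 = 66/64 = 1.03125.
Kraft's inequality requires Σ ≤ 1; here Σ = 1.03125 > 1, so no such prefix code exists.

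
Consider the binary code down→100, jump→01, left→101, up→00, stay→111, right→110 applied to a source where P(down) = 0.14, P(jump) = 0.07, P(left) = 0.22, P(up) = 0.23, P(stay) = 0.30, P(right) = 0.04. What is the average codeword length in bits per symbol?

2.7 bits/symbol

L̄ = Σ pᵢ·ℓᵢ = 0.14·3 + 0.07·2 + 0.22·3 + 0.23·2 + 0.30·3 + 0.04·3 = 2.7 bits/symbol.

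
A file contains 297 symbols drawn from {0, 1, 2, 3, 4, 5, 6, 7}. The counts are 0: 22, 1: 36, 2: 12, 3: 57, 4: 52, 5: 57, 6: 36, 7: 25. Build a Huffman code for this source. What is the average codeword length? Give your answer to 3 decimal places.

Probabilities are the counts divided by 297.
Repeatedly combine the two least-probable nodes; the expected code length is the sum of the merged weights.
merge 4/99 + 2/27 → 34/297
merge 25/297 + 34/297 → 59/297
merge 4/33 + 4/33 → 8/33
merge 52/297 + 19/99 → 109/297
merge 19/99 + 59/297 → 116/297
merge 8/33 + 109/297 → 181/297
merge 116/297 + 181/297 → 1
L = 34/297 + 59/297 + 8/33 + 109/297 + 116/297 + 181/297 + 1 = 868/297 ≈ 2.923 bits/symbol.

2.923 bits/symbol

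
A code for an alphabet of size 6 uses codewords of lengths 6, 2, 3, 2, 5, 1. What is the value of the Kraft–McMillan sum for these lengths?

With common denominator 2^6 = 64: Σ 2^(−ℓᵢ) = 1/64 + 16/64 + 8/64 + 16/64 + 2/64 + 32/64 = 75/64 = 1.171875.

1.171875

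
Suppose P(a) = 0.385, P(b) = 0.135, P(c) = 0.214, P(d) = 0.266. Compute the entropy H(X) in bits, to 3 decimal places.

1.904 bits

H = −Σ pᵢ log₂ pᵢ.
−0.385·log₂(0.385) = 0.5302
−0.135·log₂(0.135) = 0.3900
−0.214·log₂(0.214) = 0.4760
−0.266·log₂(0.266) = 0.5082
Sum ≈ 1.9044 → 1.904 bits.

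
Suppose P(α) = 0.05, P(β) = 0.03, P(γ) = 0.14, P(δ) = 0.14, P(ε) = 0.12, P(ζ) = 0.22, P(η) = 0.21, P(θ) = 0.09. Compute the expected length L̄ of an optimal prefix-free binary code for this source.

Repeatedly combine the two least-probable nodes; the expected code length is the sum of the merged weights.
merge 3/100 + 1/20 → 2/25
merge 2/25 + 9/100 → 17/100
merge 3/25 + 7/50 → 13/50
merge 7/50 + 17/100 → 31/100
merge 21/100 + 11/50 → 43/100
merge 13/50 + 31/100 → 57/100
merge 43/100 + 57/100 → 1
L = 2/25 + 17/100 + 13/50 + 31/100 + 43/100 + 57/100 + 1 = 141/50 = 2.82 bits/symbol.

2.82 bits/symbol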